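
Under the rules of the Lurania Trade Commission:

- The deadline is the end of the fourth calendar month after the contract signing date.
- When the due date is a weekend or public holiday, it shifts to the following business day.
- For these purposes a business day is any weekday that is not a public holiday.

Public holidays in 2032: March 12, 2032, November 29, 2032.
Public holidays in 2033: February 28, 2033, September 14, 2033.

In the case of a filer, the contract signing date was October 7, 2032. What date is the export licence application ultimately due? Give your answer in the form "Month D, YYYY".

March 1, 2033

The fourth month after October 7, 2032 is February 2033, whose last day is February 28, 2033.
Because February 28, 2033 is a listed holiday, the deadline becomes March 1, 2033 (Tuesday).
Final deadline: March 1, 2033.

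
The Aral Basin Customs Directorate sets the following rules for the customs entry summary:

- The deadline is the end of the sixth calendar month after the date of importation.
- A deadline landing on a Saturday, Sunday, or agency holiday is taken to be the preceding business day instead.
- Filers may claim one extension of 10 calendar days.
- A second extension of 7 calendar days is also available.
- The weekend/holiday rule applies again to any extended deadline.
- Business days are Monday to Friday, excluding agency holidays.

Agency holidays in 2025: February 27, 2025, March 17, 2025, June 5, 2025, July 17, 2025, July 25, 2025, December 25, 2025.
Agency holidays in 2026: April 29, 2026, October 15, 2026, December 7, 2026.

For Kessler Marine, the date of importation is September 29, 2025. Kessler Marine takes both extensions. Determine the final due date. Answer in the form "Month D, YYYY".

6 months after September 29, 2025 is March 2026; that month ends on March 31, 2026.
March 31, 2026 falls on a Tuesday, which is a business day, so no adjustment is needed.
The 10-calendar-day extension moves the deadline from March 31, 2026 to April 10, 2026.
April 10, 2026 (Friday) is already a business day.
With the 7-day extension, April 10, 2026 becomes April 17, 2026.
April 17, 2026 (Friday) is already a business day.
So the filing is due April 17, 2026.

April 17, 2026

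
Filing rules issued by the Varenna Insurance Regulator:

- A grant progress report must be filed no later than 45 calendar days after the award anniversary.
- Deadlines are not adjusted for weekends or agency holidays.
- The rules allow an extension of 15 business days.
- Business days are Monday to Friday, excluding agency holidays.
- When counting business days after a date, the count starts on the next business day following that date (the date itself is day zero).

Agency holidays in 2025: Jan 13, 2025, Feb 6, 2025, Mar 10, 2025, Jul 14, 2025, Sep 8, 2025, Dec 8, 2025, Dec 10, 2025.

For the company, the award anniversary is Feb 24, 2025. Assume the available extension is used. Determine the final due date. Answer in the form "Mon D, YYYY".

From Feb 24, 2025, 45 calendar days later is Apr 10, 2025.
Apr 10, 2025 falls on a Thursday. The rules make no weekend/holiday allowance, so it remains Apr 10, 2025.
Counting 15 further business days from Apr 10, 2025 reaches May 1, 2025.
May 1, 2025 is a Thursday; no weekend or holiday adjustment applies.
So the filing is due May 1, 2025.

May 1, 2025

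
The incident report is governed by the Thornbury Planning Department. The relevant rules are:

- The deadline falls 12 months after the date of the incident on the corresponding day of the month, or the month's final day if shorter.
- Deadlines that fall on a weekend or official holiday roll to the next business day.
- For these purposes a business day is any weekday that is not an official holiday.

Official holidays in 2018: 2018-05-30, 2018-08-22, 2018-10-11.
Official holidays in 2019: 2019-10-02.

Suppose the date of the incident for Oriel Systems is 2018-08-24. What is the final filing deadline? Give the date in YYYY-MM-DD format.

Moving 12 months forward from 2018-08-24 on the corresponding day gives 2019-08-24.
2019-08-24 is a Saturday; the next business day is 2019-08-26 (Monday).
So the filing is due 2019-08-26.

2019-08-26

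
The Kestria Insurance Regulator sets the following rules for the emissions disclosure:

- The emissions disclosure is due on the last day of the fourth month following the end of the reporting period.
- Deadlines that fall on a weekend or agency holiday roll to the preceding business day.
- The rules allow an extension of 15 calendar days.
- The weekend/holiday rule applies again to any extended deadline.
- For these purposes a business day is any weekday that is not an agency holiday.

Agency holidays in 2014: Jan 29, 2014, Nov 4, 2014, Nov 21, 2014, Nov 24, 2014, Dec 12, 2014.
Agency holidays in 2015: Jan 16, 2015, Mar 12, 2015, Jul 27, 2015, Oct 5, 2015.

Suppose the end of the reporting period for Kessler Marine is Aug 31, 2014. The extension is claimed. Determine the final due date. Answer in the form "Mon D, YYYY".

Jan 15, 2015

The fourth month after Aug 31, 2014 is December 2014, whose last day is Dec 31, 2014.
Dec 31, 2014 (Wednesday) is already a business day.
Applying the 15-calendar-day extension: Dec 31, 2014 + 15 days = Jan 15, 2015.
Jan 15, 2015 falls on a Thursday, which is a business day, so no adjustment is needed.
Deadline: Jan 15, 2015.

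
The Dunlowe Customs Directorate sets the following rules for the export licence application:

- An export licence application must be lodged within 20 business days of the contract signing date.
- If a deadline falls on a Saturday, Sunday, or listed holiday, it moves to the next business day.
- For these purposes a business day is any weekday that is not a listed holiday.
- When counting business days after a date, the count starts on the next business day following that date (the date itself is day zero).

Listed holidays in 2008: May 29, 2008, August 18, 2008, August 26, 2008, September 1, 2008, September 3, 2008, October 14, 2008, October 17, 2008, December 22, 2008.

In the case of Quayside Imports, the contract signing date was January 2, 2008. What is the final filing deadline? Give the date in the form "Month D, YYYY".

January 30, 2008

Starting the day after January 2, 2008 and counting 20 business days lands on January 30, 2008.
January 30, 2008 is a Wednesday and not a listed holiday, so it stands.
Deadline: January 30, 2008.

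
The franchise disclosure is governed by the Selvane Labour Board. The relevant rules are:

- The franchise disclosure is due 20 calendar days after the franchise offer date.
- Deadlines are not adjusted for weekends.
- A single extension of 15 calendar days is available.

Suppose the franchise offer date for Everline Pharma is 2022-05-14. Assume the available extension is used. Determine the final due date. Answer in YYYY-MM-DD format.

2022-06-18

20 calendar days after 2022-05-14 is 2022-06-03.
2022-06-03 falls on a Friday. The rules make no weekend/holiday allowance, so it remains 2022-06-03.
Applying the 15-calendar-day extension: 2022-06-03 + 15 days = 2022-06-18.
2022-06-18 falls on a Saturday. The rules make no weekend/holiday allowance, so it remains 2022-06-18.
The final due date is 2022-06-18.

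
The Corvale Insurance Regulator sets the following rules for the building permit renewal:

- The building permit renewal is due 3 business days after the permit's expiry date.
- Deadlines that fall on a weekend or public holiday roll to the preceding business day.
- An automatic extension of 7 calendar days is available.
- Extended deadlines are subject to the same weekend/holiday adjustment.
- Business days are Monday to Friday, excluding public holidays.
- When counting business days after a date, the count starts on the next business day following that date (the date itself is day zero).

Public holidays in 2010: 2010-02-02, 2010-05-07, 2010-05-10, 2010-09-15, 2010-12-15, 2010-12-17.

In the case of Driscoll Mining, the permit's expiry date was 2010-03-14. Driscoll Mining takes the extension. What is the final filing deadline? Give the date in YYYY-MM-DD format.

Counting 3 business days after 2010-03-14 (skipping weekends and listed holidays) reaches 2010-03-17.
2010-03-17 (Wednesday) is already a business day.
Applying the 7-calendar-day extension: 2010-03-17 + 7 days = 2010-03-24.
2010-03-24 falls on a Wednesday, which is a business day, so no adjustment is needed.
Deadline: 2010-03-24.

2010-03-24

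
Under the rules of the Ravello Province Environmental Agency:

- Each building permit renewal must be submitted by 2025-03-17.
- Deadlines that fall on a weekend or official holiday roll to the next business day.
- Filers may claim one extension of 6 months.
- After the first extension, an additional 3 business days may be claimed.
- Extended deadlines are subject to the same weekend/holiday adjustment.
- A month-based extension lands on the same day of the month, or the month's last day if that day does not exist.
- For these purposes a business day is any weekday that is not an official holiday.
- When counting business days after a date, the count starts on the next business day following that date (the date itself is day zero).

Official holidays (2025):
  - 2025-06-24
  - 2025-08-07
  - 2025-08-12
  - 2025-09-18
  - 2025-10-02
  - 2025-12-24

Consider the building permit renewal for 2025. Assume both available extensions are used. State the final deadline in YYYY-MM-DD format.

2025-09-23

Start from the fixed due date, 2025-03-17.
2025-03-17 (Monday) is already a business day.
The 6 months extension carries 2025-03-17 to 2025-09-17.
2025-09-17 falls on a Wednesday, which is a business day, so no adjustment is needed.
Applying the 3-business-day extension: 3 business days after 2025-09-17 is 2025-09-23.
Since 2025-09-23 is a Tuesday and not a holiday, the date is unchanged.
So the filing is due 2025-09-23.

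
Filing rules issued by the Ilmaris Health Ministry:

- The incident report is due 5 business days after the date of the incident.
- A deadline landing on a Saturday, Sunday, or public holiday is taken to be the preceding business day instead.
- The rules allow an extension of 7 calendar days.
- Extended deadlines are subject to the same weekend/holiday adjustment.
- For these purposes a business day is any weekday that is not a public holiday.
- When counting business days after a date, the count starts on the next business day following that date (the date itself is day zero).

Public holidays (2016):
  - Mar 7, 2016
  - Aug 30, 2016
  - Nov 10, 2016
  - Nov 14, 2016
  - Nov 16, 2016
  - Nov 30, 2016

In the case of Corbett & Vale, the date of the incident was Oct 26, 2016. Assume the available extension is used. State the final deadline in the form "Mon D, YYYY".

Starting the day after Oct 26, 2016 and counting 5 business days lands on Nov 2, 2016.
Since Nov 2, 2016 is a Wednesday and not a holiday, the date is unchanged.
The 7-calendar-day extension moves the deadline from Nov 2, 2016 to Nov 9, 2016.
Nov 9, 2016 (Wednesday) is already a business day.
So the filing is due Nov 9, 2016.

Nov 9, 2016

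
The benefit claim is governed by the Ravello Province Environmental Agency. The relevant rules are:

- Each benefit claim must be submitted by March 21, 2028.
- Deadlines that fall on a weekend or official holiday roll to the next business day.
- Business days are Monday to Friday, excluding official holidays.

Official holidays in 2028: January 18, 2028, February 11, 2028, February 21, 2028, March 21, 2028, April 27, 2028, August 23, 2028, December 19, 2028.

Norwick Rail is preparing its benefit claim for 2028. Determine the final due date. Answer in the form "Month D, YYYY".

The statutory due date is March 21, 2028.
March 21, 2028 is a listed holiday; the next business day is March 22, 2028 (Wednesday).
Final deadline: March 22, 2028.

March 22, 2028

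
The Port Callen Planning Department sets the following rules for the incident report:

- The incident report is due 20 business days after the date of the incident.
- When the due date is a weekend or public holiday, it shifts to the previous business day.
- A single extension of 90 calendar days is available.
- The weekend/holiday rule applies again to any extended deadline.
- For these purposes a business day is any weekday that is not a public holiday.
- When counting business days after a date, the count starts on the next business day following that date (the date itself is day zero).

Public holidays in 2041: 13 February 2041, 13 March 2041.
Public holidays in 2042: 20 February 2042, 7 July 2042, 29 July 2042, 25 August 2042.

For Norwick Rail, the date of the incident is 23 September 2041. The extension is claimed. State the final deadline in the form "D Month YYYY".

Counting 20 business days after 23 September 2041 (skipping weekends and listed holidays) reaches 21 October 2041.
21 October 2041 is a Monday and not a listed holiday, so it stands.
Applying the 90-calendar-day extension: 21 October 2041 + 90 days = 19 January 2042.
19 January 2042 is a Sunday; the preceding business day is 17 January 2042 (Friday).
So the filing is due 17 January 2042.

17 January 2042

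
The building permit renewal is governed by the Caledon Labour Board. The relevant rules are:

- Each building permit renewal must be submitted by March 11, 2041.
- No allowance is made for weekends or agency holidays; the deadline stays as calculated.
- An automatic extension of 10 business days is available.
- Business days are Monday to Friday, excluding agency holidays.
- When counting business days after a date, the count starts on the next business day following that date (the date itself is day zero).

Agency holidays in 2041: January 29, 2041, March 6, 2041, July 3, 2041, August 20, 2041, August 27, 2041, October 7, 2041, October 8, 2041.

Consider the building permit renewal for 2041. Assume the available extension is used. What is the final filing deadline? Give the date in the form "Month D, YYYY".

The stated deadline is March 11, 2041.
March 11, 2041 is a Monday; no weekend or holiday adjustment applies.
Counting 10 further business days from March 11, 2041 reaches March 25, 2041.
No adjustment is made for weekends or holidays, so March 25, 2041 stands.
The final due date is March 25, 2041.

March 25, 2041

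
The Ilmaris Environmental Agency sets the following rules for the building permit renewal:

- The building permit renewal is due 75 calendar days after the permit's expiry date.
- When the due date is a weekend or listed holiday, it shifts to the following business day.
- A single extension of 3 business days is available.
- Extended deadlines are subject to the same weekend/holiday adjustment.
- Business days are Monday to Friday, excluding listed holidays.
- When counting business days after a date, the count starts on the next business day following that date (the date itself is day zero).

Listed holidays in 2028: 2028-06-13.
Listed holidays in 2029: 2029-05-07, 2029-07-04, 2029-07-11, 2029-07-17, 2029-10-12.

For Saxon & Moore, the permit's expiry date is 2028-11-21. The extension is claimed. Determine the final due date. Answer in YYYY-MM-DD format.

2029-02-08

75 calendar days after 2028-11-21 is 2029-02-04.
2029-02-04 is a Sunday; the next business day is 2029-02-05 (Monday).
Counting 3 further business days from 2029-02-05 reaches 2029-02-08.
2029-02-08 is a Thursday and not a listed holiday, so it stands.
Final deadline: 2029-02-08.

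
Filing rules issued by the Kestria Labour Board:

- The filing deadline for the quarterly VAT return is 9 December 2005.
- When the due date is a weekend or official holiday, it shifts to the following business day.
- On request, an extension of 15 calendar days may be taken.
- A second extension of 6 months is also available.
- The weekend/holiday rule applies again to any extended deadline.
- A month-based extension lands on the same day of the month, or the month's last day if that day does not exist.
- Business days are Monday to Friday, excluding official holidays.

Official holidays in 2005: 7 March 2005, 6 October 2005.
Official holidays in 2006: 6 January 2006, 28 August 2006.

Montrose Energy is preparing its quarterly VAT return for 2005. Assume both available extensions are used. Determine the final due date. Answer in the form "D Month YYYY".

Start from the fixed due date, 9 December 2005.
9 December 2005 falls on a Friday, which is a business day, so no adjustment is needed.
Add the 15 calendar-day extension to 9 December 2005: 24 December 2005.
Because 24 December 2005 is a Saturday, the deadline becomes 26 December 2005 (Monday).
Applying the 6 months extension: 6 months after 26 December 2005 is 26 June 2006.
Since 26 June 2006 is a Monday and not a holiday, the date is unchanged.
The final due date is 26 June 2006.

26 June 2006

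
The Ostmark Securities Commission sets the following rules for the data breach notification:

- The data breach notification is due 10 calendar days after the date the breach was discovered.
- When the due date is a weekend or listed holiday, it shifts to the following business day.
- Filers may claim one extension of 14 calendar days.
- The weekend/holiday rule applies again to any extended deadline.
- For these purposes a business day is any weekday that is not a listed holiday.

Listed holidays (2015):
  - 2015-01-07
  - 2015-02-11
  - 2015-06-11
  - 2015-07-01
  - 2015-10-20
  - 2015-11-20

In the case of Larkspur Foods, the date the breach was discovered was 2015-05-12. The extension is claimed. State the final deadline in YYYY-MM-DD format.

2015-06-05

From 2015-05-12, 10 calendar days later is 2015-05-22.
2015-05-22 falls on a Friday, which is a business day, so no adjustment is needed.
The 14-calendar-day extension moves the deadline from 2015-05-22 to 2015-06-05.
2015-06-05 falls on a Friday, which is a business day, so no adjustment is needed.
Deadline: 2015-06-05.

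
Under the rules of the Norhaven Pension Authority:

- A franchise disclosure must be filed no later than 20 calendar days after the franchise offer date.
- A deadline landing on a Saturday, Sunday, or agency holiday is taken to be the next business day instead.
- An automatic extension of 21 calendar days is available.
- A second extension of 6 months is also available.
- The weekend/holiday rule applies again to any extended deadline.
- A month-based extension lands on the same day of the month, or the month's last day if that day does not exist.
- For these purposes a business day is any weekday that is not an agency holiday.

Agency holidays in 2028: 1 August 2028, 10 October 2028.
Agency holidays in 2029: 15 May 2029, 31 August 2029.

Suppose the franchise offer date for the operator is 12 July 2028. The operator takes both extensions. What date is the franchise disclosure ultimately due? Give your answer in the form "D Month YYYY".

Adding 20 calendar days to 12 July 2028 gives 1 August 2028.
Because 1 August 2028 is a listed holiday, the deadline becomes 2 August 2028 (Wednesday).
The 21-calendar-day extension moves the deadline from 2 August 2028 to 23 August 2028.
23 August 2028 (Wednesday) is already a business day.
Add 6 months to 23 August 2028: 23 February 2029.
23 February 2029 falls on a Friday, which is a business day, so no adjustment is needed.
So the filing is due 23 February 2029.

23 February 2029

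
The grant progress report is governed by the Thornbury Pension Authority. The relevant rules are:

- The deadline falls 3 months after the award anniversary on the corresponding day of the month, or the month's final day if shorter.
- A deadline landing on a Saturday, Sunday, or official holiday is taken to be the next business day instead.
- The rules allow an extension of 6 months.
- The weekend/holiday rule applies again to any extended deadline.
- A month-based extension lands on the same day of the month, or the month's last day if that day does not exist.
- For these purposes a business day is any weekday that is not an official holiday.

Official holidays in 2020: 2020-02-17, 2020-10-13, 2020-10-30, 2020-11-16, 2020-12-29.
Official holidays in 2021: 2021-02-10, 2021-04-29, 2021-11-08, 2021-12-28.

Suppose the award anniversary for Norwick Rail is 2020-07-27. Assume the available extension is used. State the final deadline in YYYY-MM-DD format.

3 months from 2020-07-27 is 2020-10-27.
Since 2020-10-27 is a Tuesday and not a holiday, the date is unchanged.
The 6 months extension carries 2020-10-27 to 2021-04-27.
2021-04-27 (Tuesday) is already a business day.
Deadline: 2021-04-27.

2021-04-27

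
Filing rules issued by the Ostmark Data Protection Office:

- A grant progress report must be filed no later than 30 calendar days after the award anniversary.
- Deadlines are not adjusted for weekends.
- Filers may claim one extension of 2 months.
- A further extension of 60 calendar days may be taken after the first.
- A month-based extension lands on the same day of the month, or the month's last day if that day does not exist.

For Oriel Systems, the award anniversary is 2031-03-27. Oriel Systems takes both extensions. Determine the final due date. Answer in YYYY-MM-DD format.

2031-08-25

Adding 30 calendar days to 2031-03-27 gives 2031-04-26.
2031-04-26 is a Saturday; no weekend or holiday adjustment applies.
Add 2 months to 2031-04-26: 2031-06-26.
2031-06-26 falls on a Thursday. The rules make no weekend/holiday allowance, so it remains 2031-06-26.
With the 60-day extension, 2031-06-26 becomes 2031-08-25.
2031-08-25 falls on a Monday. The rules make no weekend/holiday allowance, so it remains 2031-08-25.
The final due date is 2031-08-25.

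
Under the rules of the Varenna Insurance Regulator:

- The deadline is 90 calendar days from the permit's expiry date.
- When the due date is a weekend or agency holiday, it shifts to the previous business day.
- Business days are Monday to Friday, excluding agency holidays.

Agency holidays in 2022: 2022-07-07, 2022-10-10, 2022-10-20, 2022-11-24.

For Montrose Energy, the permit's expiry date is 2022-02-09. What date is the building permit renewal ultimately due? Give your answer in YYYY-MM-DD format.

2022-05-10

Trigger date 2022-02-09 + 90 calendar days = 2022-05-10.
Since 2022-05-10 is a Tuesday and not a holiday, the date is unchanged.
Deadline: 2022-05-10.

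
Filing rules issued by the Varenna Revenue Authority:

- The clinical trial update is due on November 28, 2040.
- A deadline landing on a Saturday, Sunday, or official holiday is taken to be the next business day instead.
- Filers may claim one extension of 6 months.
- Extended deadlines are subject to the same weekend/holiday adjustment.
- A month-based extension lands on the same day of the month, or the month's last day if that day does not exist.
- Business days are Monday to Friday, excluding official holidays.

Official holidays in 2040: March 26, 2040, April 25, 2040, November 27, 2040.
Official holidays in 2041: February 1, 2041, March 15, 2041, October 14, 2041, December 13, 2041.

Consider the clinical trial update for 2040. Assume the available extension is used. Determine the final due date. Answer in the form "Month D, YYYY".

The statutory due date is November 28, 2040.
Since November 28, 2040 is a Wednesday and not a holiday, the date is unchanged.
Applying the 6 months extension: 6 months after November 28, 2040 is May 28, 2041.
Since May 28, 2041 is a Tuesday and not a holiday, the date is unchanged.
Final deadline: May 28, 2041.

May 28, 2041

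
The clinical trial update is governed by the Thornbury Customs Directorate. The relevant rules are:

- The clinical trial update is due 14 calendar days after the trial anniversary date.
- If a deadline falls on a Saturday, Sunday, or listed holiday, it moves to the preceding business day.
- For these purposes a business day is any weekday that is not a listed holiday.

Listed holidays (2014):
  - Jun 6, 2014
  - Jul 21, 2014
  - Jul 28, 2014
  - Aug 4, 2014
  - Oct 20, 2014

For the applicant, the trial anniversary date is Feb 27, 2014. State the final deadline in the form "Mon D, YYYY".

14 calendar days after Feb 27, 2014 is Mar 13, 2014.
Mar 13, 2014 is a Thursday and not a listed holiday, so it stands.
Deadline: Mar 13, 2014.

Mar 13, 2014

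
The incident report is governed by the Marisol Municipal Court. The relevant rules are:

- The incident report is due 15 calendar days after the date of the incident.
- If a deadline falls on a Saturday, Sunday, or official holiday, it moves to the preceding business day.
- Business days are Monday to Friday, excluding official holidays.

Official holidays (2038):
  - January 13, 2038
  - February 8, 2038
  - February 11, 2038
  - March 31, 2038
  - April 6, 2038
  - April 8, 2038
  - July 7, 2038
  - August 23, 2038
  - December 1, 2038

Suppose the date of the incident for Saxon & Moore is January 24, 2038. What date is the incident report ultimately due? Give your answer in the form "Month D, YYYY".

Adding 15 calendar days to January 24, 2038 gives February 8, 2038.
Because February 8, 2038 is a listed holiday, the deadline becomes February 5, 2038 (Friday).
The final due date is February 5, 2038.

February 5, 2038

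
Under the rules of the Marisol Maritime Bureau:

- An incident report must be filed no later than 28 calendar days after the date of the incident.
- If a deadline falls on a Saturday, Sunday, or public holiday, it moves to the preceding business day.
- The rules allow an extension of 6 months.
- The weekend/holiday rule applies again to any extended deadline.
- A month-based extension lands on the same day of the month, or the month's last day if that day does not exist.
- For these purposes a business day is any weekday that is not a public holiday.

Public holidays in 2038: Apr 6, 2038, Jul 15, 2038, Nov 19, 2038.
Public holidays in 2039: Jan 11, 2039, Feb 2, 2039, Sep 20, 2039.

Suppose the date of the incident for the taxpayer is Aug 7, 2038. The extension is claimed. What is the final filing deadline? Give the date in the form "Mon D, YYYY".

From Aug 7, 2038, 28 calendar days later is Sep 4, 2038.
Because Sep 4, 2038 is a Saturday, the deadline becomes Sep 3, 2038 (Friday).
Add 6 months to Sep 3, 2038: Mar 3, 2039.
Mar 3, 2039 is a Thursday and not a listed holiday, so it stands.
Final deadline: Mar 3, 2039.

Mar 3, 2039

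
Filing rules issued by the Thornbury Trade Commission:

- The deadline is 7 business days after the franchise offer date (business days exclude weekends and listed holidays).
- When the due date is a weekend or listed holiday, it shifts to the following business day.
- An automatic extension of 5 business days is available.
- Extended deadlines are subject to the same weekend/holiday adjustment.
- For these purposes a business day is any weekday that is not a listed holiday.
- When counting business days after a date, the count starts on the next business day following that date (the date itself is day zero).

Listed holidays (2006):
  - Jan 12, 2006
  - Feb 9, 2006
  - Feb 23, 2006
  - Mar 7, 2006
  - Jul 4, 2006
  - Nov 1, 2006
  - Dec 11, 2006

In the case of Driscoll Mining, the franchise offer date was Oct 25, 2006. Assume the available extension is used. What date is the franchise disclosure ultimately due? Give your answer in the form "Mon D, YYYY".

Nov 13, 2006

Starting the day after Oct 25, 2006 and counting 7 business days lands on Nov 6, 2006.
Since Nov 6, 2006 is a Monday and not a holiday, the date is unchanged.
Counting 5 further business days from Nov 6, 2006 reaches Nov 13, 2006.
Since Nov 13, 2006 is a Monday and not a holiday, the date is unchanged.
So the filing is due Nov 13, 2006.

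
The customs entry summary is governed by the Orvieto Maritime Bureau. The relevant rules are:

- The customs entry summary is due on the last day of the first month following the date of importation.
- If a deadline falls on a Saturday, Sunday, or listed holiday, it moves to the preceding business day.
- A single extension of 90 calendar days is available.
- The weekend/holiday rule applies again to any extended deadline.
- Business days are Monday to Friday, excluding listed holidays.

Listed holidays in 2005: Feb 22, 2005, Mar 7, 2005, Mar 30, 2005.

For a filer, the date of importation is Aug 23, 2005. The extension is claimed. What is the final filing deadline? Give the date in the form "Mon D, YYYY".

Dec 29, 2005

1 month after Aug 23, 2005 is September 2005; that month ends on Sep 30, 2005.
Since Sep 30, 2005 is a Friday and not a holiday, the date is unchanged.
Applying the 90-calendar-day extension: Sep 30, 2005 + 90 days = Dec 29, 2005.
Dec 29, 2005 falls on a Thursday, which is a business day, so no adjustment is needed.
Deadline: Dec 29, 2005.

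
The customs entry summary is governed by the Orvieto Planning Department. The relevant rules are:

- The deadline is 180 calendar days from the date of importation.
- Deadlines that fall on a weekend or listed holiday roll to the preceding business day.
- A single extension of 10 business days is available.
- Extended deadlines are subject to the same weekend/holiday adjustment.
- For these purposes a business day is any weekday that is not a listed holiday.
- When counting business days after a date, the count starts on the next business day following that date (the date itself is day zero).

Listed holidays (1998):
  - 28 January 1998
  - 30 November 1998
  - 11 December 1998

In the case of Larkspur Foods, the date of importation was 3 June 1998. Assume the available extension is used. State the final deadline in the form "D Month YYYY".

15 December 1998

Adding 180 calendar days to 3 June 1998 gives 30 November 1998.
30 November 1998 falls on a listed holiday. Rolling to the preceding business day gives 27 November 1998, a Friday.
Counting 10 further business days from 27 November 1998 reaches 15 December 1998.
15 December 1998 falls on a Tuesday, which is a business day, so no adjustment is needed.
Final deadline: 15 December 1998.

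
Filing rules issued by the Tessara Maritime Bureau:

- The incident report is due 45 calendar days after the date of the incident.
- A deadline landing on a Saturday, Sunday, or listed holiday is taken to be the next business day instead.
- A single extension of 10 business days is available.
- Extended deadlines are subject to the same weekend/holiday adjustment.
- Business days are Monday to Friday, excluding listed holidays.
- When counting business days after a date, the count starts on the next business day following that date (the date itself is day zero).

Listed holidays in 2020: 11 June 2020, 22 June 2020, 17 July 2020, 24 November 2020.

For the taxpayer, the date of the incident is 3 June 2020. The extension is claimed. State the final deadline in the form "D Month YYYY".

From 3 June 2020, 45 calendar days later is 18 July 2020.
18 July 2020 is a Saturday, so it moves to the next business day, 20 July 2020 (Monday).
The 10-business-day extension runs from 20 July 2020 to 3 August 2020.
Since 3 August 2020 is a Monday and not a holiday, the date is unchanged.
Final deadline: 3 August 2020.

3 August 2020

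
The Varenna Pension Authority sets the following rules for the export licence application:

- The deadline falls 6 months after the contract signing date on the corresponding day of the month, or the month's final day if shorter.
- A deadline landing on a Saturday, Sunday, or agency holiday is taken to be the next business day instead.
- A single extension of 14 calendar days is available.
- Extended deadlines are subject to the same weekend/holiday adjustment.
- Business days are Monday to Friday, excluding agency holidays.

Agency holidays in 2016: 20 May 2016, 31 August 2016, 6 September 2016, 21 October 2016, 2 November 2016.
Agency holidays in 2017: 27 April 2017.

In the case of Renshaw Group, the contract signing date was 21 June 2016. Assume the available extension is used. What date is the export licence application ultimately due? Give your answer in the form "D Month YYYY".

6 months after 21 June 2016, on the same day of the month, is 21 December 2016.
21 December 2016 falls on a Wednesday, which is a business day, so no adjustment is needed.
Applying the 14-calendar-day extension: 21 December 2016 + 14 days = 4 January 2017.
4 January 2017 is a Wednesday and not a listed holiday, so it stands.
The final due date is 4 January 2017.

4 January 2017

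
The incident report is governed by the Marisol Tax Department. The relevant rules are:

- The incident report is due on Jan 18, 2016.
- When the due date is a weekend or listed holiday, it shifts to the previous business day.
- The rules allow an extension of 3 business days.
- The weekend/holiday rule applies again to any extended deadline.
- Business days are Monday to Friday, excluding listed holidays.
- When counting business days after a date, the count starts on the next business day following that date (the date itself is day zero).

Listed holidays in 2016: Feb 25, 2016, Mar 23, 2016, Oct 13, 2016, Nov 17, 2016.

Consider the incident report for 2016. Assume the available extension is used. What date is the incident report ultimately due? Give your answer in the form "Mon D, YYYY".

The stated deadline is Jan 18, 2016.
Jan 18, 2016 is a Monday and not a listed holiday, so it stands.
The 3-business-day extension runs from Jan 18, 2016 to Jan 21, 2016.
Jan 21, 2016 falls on a Thursday, which is a business day, so no adjustment is needed.
Final deadline: Jan 21, 2016.

Jan 21, 2016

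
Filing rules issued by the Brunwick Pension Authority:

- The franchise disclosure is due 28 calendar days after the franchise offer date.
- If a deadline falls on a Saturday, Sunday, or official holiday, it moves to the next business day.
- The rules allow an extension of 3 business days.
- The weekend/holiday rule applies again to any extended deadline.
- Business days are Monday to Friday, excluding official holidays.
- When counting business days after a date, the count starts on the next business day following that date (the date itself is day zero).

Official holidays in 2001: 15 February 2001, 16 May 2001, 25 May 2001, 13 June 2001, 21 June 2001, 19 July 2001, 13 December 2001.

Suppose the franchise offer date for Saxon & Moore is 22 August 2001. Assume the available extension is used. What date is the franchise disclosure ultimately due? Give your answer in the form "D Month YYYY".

Adding 28 calendar days to 22 August 2001 gives 19 September 2001.
19 September 2001 is a Wednesday and not a listed holiday, so it stands.
Counting 3 further business days from 19 September 2001 reaches 24 September 2001.
24 September 2001 is a Monday and not a listed holiday, so it stands.
Final deadline: 24 September 2001.

24 September 2001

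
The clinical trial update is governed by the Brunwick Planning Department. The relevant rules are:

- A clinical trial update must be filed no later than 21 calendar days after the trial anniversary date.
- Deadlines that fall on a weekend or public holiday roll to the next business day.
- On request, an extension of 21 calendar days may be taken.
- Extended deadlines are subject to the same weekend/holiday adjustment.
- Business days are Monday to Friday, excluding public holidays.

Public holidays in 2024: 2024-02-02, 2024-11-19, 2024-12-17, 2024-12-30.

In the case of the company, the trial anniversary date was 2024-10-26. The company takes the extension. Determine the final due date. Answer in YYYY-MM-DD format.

Adding 21 calendar days to 2024-10-26 gives 2024-11-16.
2024-11-16 is a Saturday, so it moves to the next business day, 2024-11-18 (Monday).
Add the 21 calendar-day extension to 2024-11-18: 2024-12-09.
2024-12-09 (Monday) is already a business day.
Deadline: 2024-12-09.

2024-12-09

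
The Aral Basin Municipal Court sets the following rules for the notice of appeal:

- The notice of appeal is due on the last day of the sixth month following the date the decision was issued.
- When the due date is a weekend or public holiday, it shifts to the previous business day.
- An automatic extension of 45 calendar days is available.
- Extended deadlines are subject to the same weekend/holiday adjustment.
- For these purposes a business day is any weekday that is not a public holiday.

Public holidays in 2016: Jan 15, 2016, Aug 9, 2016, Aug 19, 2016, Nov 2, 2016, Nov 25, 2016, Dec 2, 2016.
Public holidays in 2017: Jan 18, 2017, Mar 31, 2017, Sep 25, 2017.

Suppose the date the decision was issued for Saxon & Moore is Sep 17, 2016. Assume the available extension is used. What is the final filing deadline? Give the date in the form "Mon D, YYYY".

6 months after Sep 17, 2016 is March 2017; that month ends on Mar 31, 2017.
Mar 31, 2017 is a listed holiday; the preceding business day is Mar 30, 2017 (Thursday).
The 45-calendar-day extension moves the deadline from Mar 30, 2017 to May 14, 2017.
May 14, 2017 falls on a Sunday. Rolling to the preceding business day gives May 12, 2017, a Friday.
The final due date is May 12, 2017.

May 12, 2017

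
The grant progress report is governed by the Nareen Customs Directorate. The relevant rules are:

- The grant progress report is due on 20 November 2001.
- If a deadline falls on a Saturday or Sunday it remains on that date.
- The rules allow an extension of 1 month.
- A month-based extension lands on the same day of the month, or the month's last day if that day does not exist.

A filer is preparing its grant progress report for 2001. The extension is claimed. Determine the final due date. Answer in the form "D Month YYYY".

20 December 2001

The statutory due date is 20 November 2001.
No adjustment is made for weekends or holidays, so 20 November 2001 stands.
Applying the 1 month extension: 1 month after 20 November 2001 is 20 December 2001.
20 December 2001 is a Thursday; no weekend or holiday adjustment applies.
So the filing is due 20 December 2001.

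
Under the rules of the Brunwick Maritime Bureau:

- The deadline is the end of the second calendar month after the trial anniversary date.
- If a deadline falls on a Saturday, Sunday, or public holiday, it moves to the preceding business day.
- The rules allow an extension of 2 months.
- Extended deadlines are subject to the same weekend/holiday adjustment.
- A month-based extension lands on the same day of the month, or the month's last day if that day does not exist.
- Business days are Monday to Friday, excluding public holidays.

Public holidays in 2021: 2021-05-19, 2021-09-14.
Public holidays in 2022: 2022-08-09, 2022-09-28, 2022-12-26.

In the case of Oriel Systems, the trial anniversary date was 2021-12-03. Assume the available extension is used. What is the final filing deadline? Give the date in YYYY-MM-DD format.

2022-04-28

The second month after 2021-12-03 is February 2022, whose last day is 2022-02-28.
2022-02-28 falls on a Monday, which is a business day, so no adjustment is needed.
The 2 months extension carries 2022-02-28 to 2022-04-28.
2022-04-28 falls on a Thursday, which is a business day, so no adjustment is needed.
Deadline: 2022-04-28.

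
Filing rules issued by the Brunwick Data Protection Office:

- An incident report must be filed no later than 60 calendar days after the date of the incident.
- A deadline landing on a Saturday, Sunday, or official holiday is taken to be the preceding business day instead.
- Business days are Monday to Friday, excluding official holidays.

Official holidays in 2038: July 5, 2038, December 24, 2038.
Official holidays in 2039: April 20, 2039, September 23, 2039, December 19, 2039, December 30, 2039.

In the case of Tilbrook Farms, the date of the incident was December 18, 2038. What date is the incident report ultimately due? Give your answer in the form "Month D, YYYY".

February 16, 2039

Adding 60 calendar days to December 18, 2038 gives February 16, 2039.
February 16, 2039 (Wednesday) is already a business day.
So the filing is due February 16, 2039.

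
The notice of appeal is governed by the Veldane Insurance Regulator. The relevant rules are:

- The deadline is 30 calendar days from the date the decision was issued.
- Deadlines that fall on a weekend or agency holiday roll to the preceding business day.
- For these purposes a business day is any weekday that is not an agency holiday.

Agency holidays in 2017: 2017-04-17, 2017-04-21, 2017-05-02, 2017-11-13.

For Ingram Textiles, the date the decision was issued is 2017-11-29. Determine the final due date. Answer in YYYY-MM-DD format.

2017-12-29

Trigger date 2017-11-29 + 30 calendar days = 2017-12-29.
2017-12-29 (Friday) is already a business day.
Final deadline: 2017-12-29.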